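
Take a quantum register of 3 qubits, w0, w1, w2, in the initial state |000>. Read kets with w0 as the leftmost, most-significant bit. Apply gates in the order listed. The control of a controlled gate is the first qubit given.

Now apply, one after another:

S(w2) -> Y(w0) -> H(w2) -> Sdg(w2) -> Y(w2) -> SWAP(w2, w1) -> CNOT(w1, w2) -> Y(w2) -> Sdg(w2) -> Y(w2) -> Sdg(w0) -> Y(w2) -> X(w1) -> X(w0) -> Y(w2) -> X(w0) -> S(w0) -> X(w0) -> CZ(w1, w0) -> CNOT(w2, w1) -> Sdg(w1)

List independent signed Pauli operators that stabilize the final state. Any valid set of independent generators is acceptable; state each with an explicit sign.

One valid set of independent stabilizer generators is +IIX, +ZII, -IZI (any independent generating set of the same group is equally correct).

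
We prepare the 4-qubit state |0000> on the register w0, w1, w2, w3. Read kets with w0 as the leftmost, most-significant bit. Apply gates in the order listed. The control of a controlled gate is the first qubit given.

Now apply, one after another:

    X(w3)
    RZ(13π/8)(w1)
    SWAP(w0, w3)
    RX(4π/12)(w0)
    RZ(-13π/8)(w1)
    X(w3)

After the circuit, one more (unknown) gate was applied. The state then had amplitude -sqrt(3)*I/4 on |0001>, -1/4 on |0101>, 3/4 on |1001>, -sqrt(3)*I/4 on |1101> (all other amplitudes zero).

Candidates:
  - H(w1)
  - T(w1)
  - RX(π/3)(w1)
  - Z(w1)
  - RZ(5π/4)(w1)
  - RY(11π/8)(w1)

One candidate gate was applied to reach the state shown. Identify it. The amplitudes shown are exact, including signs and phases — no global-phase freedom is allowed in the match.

The applied gate was RX(π/3)(w1).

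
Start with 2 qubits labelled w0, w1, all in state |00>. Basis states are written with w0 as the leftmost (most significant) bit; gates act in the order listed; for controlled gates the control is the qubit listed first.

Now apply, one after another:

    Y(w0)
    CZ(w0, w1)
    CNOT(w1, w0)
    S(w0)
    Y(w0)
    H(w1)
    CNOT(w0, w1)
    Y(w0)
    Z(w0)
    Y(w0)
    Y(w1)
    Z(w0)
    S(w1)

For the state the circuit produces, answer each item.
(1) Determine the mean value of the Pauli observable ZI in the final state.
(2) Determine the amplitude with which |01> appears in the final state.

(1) The expectation value of ZI is 1.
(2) The amplitude on |01> is sqrt(2)*I/2.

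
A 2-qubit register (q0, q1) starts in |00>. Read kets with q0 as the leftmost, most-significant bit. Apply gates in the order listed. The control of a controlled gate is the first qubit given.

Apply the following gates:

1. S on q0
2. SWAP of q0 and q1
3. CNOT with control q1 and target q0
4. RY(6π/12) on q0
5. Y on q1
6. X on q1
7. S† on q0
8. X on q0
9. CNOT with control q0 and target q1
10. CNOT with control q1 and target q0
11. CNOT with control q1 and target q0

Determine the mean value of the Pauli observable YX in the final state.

The observable YX averages to 1.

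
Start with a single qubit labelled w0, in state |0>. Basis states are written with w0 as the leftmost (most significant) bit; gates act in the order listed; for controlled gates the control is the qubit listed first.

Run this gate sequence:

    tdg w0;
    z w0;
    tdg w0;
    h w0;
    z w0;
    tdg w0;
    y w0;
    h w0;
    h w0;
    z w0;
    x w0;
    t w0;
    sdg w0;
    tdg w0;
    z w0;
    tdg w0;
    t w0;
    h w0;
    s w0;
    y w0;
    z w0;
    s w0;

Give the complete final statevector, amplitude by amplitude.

The resulting statevector has amplitude -I/2 - exp(3*I*pi/4)/2 on |0>, -I/2 + exp(3*I*pi/4)/2 on |1>.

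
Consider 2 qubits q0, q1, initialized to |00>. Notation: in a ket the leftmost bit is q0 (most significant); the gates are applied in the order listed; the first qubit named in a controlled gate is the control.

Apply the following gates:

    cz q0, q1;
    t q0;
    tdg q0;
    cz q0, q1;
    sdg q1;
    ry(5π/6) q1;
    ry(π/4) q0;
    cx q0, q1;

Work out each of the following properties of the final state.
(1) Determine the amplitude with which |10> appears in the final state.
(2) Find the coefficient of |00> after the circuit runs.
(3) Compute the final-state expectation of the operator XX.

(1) |10> carries amplitude sqrt(2 - sqrt(2))*(sqrt(2) + sqrt(6))/8 in the final state. Key observation: steps 1-4 multiply out to the identity, so the circuit reduces to the remaining gates.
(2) The amplitude on |00> is (-sqrt(2) + sqrt(6))*sqrt(sqrt(2) + 2)/8.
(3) The observable XX averages to sqrt(2)/2.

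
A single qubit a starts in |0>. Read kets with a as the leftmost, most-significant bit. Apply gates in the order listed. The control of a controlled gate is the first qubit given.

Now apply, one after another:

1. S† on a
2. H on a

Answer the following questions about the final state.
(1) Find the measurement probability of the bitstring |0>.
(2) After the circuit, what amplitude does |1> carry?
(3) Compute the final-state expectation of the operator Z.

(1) The probability of measuring |0> is 1/2.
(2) |1> carries amplitude sqrt(2)/2 in the final state.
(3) The observable Z averages to 0.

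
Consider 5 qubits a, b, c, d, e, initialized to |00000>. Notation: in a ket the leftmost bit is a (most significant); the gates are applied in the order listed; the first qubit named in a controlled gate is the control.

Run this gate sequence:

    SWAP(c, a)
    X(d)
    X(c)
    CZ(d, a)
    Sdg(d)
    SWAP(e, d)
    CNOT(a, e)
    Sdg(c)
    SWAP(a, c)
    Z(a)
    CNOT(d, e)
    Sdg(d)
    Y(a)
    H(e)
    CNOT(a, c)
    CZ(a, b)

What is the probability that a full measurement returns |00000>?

Outcome |00000> occurs with probability 1/2.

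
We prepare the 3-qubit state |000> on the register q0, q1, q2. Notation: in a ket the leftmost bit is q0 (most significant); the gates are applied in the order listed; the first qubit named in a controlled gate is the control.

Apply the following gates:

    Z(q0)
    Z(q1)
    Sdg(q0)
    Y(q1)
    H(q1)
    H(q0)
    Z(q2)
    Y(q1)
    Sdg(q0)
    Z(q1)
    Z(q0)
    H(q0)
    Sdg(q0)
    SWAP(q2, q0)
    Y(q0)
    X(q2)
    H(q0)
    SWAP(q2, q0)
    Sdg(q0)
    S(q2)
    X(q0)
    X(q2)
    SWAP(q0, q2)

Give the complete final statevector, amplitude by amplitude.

The final amplitudes are -1/4 + I/4 on |000>, 1/4 + I/4 on |001>, 1/4 - I/4 on |010>, -1/4 - I/4 on |011>, -1/4 - I/4 on |100>, -1/4 + I/4 on |101>, 1/4 + I/4 on |110>, 1/4 - I/4 on |111>.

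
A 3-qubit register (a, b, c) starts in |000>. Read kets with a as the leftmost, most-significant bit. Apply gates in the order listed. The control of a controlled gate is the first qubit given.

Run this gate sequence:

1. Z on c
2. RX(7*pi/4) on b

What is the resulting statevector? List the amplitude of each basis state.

The final amplitudes are -sqrt(sqrt(2) + 2)/2 on |000>, -I*sqrt(2 - sqrt(2))/2 on |010>, and 0 on every other basis state.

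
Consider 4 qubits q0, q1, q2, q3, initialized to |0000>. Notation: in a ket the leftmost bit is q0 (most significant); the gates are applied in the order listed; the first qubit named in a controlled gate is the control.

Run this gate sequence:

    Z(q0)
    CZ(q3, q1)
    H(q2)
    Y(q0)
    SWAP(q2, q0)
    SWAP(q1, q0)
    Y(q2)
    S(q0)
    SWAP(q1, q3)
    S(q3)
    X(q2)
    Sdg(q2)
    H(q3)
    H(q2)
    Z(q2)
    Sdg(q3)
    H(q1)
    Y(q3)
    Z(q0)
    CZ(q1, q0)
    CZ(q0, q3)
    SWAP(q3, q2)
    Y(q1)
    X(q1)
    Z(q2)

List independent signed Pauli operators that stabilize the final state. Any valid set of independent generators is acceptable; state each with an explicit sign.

One valid set of independent stabilizer generators is -IXII, -IIXI, +IIIX, +ZIII (any independent generating set of the same group is equally correct).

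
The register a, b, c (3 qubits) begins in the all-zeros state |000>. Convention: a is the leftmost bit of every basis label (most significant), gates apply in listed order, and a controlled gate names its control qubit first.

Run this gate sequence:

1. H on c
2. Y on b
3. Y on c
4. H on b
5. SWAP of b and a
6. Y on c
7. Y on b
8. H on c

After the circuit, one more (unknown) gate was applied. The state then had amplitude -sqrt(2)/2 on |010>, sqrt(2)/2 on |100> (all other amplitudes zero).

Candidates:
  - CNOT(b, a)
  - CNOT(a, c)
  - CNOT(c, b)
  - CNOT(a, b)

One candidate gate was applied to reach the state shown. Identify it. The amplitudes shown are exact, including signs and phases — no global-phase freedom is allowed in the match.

It was CNOT(a, b) that produced the state shown.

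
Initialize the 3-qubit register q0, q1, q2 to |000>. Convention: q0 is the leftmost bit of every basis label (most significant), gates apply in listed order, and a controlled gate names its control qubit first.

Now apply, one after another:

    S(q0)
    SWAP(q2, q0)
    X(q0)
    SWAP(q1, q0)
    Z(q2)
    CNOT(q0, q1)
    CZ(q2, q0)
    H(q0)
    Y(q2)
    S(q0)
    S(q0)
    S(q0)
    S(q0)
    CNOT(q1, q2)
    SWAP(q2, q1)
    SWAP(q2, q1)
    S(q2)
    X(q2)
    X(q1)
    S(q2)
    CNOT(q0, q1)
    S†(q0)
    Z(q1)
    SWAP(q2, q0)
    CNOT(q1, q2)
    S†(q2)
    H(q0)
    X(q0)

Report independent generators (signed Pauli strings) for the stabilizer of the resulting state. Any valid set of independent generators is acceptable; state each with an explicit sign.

The stabilizer group can be generated by -XII, +IYI, +IIZ, among other valid generating sets. Key observation: steps 10-13 multiply out to the identity, so the circuit reduces to the remaining gates.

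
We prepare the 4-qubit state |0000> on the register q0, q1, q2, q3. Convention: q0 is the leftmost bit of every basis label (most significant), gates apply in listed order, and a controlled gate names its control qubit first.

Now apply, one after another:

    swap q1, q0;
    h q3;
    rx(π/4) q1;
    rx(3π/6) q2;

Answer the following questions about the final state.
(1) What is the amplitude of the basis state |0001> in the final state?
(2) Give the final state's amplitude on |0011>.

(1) The final state's coefficient on |0001> equals sqrt(sqrt(2) + 2)/4.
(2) The amplitude on |0011> is -I*sqrt(sqrt(2) + 2)/4.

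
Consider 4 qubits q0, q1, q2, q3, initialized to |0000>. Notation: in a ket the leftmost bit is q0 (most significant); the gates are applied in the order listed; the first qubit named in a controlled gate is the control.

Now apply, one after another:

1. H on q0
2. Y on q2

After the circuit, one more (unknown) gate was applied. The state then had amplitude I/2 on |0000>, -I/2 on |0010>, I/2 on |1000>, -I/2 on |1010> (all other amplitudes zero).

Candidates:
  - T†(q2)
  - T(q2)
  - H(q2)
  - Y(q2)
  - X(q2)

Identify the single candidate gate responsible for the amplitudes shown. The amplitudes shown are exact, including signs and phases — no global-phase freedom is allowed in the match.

The applied gate was H(q2).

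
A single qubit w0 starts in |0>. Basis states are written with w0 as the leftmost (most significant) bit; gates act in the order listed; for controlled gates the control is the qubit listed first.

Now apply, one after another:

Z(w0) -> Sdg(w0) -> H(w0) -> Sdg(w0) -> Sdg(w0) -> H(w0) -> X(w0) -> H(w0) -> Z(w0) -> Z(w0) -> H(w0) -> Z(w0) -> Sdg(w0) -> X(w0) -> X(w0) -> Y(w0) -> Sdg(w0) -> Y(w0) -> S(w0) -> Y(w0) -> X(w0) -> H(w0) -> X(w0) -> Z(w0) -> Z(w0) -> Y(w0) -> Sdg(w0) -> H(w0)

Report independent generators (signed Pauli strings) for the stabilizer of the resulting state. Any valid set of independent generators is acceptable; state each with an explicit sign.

The stabilizer group can be generated by -Y, among other valid generating sets.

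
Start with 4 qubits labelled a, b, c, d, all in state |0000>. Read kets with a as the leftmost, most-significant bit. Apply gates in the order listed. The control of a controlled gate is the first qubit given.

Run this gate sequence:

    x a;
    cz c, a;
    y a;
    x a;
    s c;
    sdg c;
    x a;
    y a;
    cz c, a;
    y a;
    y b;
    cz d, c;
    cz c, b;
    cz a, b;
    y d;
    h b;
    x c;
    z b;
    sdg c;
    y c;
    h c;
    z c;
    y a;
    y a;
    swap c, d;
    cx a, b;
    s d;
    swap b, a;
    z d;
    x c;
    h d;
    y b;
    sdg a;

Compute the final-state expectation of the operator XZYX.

The observable XZYX averages to 0. Key observation: the block from step 2 through step 9 cancels to the identity and can be dropped.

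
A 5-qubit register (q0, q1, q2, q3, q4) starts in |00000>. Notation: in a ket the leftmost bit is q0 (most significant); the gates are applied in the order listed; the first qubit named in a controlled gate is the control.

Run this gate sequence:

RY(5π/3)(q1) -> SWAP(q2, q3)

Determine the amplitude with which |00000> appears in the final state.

The final state's coefficient on |00000> equals -sqrt(3)/2.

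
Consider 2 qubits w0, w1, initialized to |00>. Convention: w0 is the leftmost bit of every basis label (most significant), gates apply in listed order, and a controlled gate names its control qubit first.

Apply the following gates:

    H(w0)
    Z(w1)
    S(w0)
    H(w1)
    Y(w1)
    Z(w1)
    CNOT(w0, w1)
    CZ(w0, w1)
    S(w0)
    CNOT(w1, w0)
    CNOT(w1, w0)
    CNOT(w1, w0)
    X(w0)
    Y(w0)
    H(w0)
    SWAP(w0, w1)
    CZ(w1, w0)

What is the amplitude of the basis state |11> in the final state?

The final state's coefficient on |11> equals sqrt(2)/2. Key observation: steps 11-12 multiply out to the identity, so the circuit reduces to the remaining gates.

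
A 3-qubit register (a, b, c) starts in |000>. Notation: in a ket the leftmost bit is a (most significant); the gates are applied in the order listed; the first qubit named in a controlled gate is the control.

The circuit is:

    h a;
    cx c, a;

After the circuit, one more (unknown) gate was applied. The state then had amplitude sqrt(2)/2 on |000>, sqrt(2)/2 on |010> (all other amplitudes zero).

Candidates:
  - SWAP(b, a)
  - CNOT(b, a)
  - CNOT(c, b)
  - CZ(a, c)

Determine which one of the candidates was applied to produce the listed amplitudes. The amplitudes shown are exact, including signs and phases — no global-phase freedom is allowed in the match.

The applied gate was SWAP(b, a).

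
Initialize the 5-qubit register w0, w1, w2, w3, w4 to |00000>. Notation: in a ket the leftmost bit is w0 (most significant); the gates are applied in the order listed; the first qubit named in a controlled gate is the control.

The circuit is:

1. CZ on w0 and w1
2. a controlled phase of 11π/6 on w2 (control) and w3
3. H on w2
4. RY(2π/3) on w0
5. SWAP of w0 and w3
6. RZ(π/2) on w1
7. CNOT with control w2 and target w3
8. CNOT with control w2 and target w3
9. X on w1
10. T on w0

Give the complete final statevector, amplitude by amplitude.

The final amplitudes are -sqrt(2)*exp(3*I*pi/4)/4 on |01000>, -sqrt(6)*exp(3*I*pi/4)/4 on |01010>, -sqrt(2)*exp(3*I*pi/4)/4 on |01100>, -sqrt(6)*exp(3*I*pi/4)/4 on |01110>, and 0 on every other basis state. Key observation: the block from step 7 through step 8 cancels to the identity and can be dropped.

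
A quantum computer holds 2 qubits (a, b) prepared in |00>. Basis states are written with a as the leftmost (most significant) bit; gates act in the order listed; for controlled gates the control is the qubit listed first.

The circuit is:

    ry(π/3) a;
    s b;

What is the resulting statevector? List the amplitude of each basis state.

The final amplitudes are sqrt(3)/2 on |00>, 0 on |01>, 1/2 on |10>, 0 on |11>.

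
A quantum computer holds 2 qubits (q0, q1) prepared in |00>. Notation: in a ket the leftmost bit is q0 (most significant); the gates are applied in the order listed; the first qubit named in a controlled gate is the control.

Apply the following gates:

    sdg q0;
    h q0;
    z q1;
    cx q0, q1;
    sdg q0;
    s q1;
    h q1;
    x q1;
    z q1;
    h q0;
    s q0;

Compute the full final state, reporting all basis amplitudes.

After the circuit, the state carries amplitude 0 on |00>, -sqrt(2)/2 on |01>, sqrt(2)*I/2 on |10>, 0 on |11>.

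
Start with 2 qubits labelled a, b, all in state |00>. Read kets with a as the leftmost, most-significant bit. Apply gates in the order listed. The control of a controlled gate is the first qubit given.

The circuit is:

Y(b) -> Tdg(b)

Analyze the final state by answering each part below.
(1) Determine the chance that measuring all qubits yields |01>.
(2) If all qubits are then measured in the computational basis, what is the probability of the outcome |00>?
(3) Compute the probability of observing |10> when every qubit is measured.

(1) Outcome |01> occurs with probability 1.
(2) A full measurement returns |00> with probability 0.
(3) A full measurement returns |10> with probability 0.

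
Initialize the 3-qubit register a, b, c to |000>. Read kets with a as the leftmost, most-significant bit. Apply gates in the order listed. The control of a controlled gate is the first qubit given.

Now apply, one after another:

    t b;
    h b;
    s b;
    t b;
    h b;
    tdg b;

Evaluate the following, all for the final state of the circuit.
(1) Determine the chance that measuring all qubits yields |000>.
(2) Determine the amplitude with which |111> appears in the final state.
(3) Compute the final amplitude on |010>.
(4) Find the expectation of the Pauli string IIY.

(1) A full measurement returns |000> with probability 1/2 - sqrt(2)/4.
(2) The final state's coefficient on |111> equals 0.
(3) The amplitude on |010> is -I/2 - exp(3*I*pi/4)/2.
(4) The expectation value of IIY is 0.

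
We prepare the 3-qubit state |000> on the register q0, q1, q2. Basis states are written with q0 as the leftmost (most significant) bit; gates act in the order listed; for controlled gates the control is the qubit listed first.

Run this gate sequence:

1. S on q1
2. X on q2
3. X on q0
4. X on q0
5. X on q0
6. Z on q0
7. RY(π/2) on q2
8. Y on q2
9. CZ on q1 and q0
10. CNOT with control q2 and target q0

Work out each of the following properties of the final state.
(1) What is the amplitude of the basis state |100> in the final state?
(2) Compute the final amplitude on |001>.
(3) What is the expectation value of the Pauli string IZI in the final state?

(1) |100> carries amplitude sqrt(2)*I/2 in the final state. Key observation: steps 4-5 multiply out to the identity, so the circuit reduces to the remaining gates.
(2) |001> carries amplitude sqrt(2)*I/2 in the final state.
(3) In the final state, IZI has expectation 1.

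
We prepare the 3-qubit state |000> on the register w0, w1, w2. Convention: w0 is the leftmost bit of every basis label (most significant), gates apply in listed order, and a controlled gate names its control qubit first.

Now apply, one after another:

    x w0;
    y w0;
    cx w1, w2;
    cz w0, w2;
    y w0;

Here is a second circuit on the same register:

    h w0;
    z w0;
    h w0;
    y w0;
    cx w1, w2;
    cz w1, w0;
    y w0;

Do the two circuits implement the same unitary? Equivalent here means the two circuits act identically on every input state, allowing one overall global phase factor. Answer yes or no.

No, they are not equivalent — no single phase factor reconciles the two unitaries.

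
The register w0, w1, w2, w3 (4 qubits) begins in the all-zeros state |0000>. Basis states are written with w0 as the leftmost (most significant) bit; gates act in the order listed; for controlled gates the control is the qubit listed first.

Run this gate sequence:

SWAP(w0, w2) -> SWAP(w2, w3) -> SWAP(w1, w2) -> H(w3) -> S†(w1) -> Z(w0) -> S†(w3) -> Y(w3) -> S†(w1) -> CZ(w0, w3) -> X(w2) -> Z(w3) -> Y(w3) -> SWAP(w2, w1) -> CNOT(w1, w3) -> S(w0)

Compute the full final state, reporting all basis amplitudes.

After the circuit, the state carries amplitude -sqrt(2)*I/2 on |0100>, -sqrt(2)/2 on |0101>, and 0 on every other basis state.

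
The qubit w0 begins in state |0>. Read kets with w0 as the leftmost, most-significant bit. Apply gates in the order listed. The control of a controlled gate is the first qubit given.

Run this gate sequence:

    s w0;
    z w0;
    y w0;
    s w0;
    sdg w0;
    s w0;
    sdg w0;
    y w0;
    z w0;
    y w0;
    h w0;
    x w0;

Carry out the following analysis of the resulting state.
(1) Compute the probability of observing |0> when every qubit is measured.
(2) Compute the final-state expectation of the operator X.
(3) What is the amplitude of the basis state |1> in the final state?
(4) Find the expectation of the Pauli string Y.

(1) The probability of measuring |0> is 1/2. Key observation: gates 2-9 undo each other exactly, leaving only the rest of the circuit to track.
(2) The expectation value of X is -1.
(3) |1> carries amplitude sqrt(2)*I/2 in the final state.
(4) The expectation value of Y is 0.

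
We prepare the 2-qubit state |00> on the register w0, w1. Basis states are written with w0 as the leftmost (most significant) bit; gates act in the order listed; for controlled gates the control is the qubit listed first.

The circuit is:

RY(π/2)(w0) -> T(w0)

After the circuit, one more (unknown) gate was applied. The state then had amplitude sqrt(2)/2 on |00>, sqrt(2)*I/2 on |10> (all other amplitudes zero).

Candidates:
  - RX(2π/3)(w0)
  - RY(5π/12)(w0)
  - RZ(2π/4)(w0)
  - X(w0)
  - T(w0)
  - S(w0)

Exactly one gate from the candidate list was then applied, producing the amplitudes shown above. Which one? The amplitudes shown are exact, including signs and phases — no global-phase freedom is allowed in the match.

The unique candidate consistent with the amplitudes is T(w0).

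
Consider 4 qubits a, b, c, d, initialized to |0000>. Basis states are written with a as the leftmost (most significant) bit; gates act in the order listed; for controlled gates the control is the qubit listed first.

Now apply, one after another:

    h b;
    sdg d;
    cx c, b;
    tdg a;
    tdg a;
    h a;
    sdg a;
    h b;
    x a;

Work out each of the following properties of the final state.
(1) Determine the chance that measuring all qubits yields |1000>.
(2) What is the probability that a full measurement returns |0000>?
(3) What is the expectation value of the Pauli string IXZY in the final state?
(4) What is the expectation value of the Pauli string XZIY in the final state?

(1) A full measurement returns |1000> with probability 1/2.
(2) A full measurement returns |0000> with probability 1/2.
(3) In the final state, IXZY has expectation 0.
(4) The expectation value of XZIY is 0.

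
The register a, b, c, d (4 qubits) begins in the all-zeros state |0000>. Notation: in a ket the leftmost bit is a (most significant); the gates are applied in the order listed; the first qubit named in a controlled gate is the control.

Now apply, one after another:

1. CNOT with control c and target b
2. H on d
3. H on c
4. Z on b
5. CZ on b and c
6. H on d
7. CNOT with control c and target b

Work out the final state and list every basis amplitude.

The final amplitudes are sqrt(2)/2 on |0000>, sqrt(2)/2 on |0110>, and 0 on every other basis state.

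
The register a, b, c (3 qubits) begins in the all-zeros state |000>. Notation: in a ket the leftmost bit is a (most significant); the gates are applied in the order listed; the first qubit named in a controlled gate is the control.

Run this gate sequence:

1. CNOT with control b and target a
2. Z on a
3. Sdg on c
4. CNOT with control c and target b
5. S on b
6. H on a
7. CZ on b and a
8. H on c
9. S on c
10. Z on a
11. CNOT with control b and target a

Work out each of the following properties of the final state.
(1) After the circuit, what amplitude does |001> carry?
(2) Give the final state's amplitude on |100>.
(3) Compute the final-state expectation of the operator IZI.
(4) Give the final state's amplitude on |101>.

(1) The amplitude on |001> is I/2.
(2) The amplitude on |100> is -1/2.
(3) The expectation value of IZI is 1.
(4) The final state's coefficient on |101> equals -I/2.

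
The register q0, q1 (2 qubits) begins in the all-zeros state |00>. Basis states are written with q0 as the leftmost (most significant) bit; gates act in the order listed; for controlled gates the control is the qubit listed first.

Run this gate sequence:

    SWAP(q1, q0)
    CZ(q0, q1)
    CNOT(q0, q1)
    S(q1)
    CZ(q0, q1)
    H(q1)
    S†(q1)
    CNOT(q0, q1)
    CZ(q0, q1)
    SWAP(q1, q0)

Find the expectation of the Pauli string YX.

The expectation value of YX is 0.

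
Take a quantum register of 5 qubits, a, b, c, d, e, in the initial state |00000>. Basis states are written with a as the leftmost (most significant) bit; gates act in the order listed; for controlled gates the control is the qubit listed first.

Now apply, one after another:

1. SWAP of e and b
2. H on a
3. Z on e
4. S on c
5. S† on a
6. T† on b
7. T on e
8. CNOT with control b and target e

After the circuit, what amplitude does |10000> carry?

|10000> carries amplitude -sqrt(2)*I/2 in the final state.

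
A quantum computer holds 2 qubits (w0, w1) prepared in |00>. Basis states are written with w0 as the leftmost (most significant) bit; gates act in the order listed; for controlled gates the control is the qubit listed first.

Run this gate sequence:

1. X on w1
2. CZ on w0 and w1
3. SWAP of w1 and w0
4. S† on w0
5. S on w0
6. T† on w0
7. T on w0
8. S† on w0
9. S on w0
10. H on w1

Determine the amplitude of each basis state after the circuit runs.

After the circuit, the state carries amplitude 0 on |00>, 0 on |01>, sqrt(2)/2 on |10>, sqrt(2)/2 on |11>. Key observation: the block from step 4 through step 9 cancels to the identity and can be dropped.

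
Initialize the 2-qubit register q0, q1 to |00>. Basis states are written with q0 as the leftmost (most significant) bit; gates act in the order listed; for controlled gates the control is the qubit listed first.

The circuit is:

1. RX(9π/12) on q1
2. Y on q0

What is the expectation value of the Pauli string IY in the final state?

The expectation value of IY is -sqrt(2)/2.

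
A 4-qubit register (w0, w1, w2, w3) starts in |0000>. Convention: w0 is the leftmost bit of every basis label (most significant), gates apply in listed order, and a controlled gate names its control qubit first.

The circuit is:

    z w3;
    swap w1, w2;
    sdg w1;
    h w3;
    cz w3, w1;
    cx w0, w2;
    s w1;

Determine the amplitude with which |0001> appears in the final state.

|0001> carries amplitude sqrt(2)/2 in the final state.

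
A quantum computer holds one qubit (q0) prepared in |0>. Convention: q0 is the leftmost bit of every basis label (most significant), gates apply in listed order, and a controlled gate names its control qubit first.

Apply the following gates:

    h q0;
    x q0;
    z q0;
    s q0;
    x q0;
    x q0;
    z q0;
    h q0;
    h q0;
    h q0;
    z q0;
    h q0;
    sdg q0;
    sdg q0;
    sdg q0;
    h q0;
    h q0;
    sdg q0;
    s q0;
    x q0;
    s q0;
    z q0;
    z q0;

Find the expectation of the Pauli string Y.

In the final state, Y has expectation 1.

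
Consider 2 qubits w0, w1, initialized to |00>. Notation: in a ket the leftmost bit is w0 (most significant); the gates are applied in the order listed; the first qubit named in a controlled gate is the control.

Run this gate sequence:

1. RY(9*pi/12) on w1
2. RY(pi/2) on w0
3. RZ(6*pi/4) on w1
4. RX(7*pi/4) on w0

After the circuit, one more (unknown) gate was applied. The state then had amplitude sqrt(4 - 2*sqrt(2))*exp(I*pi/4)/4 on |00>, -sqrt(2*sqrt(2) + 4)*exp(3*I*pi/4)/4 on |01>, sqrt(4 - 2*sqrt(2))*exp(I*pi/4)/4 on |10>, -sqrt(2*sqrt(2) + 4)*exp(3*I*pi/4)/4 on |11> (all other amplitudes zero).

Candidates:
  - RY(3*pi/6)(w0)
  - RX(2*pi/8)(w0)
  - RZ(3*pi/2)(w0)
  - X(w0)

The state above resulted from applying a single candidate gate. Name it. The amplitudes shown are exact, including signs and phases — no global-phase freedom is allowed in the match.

It was RX(2*pi/8)(w0) that produced the state shown.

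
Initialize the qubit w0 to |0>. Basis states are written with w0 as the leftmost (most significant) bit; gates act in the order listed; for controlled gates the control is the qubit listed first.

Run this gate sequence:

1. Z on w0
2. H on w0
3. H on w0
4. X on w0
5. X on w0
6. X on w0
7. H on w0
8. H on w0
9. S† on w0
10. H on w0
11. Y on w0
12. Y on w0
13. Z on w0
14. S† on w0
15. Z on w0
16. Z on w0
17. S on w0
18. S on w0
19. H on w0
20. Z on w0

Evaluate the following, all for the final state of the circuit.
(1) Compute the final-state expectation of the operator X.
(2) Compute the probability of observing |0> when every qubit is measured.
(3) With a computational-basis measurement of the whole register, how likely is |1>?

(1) The observable X averages to 0.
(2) The probability of measuring |0> is 1/2.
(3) A full measurement returns |1> with probability 1/2.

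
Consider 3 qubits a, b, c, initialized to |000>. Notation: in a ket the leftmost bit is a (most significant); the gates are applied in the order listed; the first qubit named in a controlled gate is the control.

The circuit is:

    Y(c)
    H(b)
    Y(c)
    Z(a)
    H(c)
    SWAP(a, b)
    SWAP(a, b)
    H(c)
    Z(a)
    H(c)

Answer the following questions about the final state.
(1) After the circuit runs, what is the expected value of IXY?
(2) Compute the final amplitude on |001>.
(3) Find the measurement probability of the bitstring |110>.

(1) In the final state, IXY has expectation 0. Key observation: gates 4-9 undo each other exactly, leaving only the rest of the circuit to track.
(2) The amplitude on |001> is 1/2.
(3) The probability of measuring |110> is 0.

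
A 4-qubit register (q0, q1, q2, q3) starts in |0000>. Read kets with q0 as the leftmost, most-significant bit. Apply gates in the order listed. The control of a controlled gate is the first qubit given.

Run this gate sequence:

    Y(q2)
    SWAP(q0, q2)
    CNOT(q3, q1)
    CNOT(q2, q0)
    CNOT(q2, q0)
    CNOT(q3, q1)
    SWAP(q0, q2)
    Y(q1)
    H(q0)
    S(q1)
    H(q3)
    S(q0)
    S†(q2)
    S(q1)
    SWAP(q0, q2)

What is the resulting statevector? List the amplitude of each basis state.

The resulting statevector has amplitude -I/2 on |1100>, -I/2 on |1101>, 1/2 on |1110>, 1/2 on |1111>, and 0 on every other basis state. Key observation: the block from step 2 through step 7 cancels to the identity and can be dropped.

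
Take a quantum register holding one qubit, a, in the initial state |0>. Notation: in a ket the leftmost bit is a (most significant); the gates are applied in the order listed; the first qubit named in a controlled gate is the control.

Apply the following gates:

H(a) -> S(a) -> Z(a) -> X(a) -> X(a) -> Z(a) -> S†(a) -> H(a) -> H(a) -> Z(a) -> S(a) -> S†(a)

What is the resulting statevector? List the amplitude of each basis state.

The resulting statevector has amplitude sqrt(2)/2 on |0>, -sqrt(2)/2 on |1>. Key observation: the block from step 1 through step 8 cancels to the identity and can be dropped.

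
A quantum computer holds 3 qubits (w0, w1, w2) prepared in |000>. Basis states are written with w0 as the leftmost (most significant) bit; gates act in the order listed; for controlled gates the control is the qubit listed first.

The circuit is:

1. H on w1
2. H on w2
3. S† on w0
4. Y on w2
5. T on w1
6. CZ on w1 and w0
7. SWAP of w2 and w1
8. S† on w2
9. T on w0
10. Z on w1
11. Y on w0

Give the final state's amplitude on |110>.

|110> carries amplitude 1/2 in the final state.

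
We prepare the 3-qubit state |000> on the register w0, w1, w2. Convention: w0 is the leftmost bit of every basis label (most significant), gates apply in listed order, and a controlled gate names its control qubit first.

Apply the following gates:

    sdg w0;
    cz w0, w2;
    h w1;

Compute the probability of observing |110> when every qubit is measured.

Outcome |110> occurs with probability 0.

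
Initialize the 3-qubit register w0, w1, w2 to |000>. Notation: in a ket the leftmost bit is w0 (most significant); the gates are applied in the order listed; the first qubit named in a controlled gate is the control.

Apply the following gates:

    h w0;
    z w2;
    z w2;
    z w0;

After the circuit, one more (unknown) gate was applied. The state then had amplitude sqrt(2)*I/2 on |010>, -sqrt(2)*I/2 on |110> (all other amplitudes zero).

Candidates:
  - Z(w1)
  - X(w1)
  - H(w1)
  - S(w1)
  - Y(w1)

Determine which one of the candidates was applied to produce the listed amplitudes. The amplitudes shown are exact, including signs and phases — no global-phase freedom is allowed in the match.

It was Y(w1) that produced the state shown.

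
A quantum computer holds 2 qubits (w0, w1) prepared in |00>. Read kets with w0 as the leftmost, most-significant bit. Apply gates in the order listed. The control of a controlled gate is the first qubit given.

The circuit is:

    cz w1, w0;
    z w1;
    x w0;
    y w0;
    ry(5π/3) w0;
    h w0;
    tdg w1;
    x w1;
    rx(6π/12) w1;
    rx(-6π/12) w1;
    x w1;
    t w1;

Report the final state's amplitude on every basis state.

The resulting statevector has amplitude I*(-sqrt(2) + sqrt(6))/4 on |00>, 0 on |01>, I*(sqrt(2) + sqrt(6))/4 on |10>, 0 on |11>. Key observation: steps 7-12 multiply out to the identity, so the circuit reduces to the remaining gates.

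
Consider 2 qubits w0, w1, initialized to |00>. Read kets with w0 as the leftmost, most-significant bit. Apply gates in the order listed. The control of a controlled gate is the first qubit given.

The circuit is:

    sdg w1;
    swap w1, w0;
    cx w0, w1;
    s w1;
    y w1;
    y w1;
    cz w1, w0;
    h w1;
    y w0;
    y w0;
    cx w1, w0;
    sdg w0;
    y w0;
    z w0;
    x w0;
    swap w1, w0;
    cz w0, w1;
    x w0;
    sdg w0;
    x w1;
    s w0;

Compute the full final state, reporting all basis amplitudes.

The final amplitudes are sqrt(2)/2 on |00>, 0 on |01>, 0 on |10>, -sqrt(2)*I/2 on |11>.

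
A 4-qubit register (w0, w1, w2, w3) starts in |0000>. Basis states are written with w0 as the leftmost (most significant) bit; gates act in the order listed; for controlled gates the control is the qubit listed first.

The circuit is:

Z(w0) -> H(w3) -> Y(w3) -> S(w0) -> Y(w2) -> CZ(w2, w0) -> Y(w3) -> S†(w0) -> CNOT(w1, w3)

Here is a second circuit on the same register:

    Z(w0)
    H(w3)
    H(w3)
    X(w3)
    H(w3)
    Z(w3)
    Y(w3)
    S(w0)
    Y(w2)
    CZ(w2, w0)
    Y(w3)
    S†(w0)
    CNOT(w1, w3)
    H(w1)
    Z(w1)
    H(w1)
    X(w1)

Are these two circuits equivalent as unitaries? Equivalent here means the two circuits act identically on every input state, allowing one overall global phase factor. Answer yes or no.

Yes: on every input state the two circuits agree up to one overall phase factor.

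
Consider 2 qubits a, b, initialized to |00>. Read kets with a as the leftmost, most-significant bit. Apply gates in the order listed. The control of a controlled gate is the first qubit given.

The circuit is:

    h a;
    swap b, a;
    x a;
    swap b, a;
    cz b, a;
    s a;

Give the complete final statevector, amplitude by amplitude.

After the circuit, the state carries amplitude 0 on |00>, sqrt(2)/2 on |01>, 0 on |10>, -sqrt(2)*I/2 on |11>.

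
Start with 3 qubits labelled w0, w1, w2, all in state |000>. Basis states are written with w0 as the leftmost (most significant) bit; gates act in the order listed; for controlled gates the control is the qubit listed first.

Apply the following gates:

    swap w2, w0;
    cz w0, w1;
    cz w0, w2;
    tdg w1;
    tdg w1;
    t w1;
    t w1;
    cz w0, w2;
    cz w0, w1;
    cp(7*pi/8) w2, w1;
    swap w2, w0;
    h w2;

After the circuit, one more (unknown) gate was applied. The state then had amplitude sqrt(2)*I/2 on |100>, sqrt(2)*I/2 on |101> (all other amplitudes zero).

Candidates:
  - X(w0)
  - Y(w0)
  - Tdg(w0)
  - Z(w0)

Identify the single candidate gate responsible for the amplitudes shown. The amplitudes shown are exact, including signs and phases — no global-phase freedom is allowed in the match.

The unique candidate consistent with the amplitudes is Y(w0). Key observation: the block from step 2 through step 9 cancels to the identity and can be dropped.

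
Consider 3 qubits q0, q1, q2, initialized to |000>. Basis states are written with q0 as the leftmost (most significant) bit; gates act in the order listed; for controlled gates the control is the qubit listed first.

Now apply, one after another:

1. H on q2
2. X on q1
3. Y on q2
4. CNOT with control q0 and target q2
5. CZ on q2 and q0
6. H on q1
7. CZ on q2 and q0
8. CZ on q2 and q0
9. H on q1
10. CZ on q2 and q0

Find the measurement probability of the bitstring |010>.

The probability of measuring |010> is 1/2. Key observation: steps 5-10 multiply out to the identity, so the circuit reduces to the remaining gates.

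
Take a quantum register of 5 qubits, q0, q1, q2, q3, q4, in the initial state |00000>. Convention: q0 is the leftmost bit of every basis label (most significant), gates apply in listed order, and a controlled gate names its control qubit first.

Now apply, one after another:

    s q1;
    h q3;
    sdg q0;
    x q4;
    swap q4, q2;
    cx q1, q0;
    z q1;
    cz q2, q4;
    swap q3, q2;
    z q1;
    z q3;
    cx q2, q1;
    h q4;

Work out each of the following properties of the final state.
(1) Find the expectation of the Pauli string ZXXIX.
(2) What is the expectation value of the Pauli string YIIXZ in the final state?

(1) The observable ZXXIX averages to 1.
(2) The expectation value of YIIXZ is 0.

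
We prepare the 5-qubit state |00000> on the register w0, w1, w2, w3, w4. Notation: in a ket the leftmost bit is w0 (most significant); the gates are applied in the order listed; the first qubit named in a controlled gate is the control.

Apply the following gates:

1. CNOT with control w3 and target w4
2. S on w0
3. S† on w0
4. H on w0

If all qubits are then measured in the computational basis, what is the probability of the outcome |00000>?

Outcome |00000> occurs with probability 1/2. Key observation: the block from step 2 through step 3 cancels to the identity and can be dropped.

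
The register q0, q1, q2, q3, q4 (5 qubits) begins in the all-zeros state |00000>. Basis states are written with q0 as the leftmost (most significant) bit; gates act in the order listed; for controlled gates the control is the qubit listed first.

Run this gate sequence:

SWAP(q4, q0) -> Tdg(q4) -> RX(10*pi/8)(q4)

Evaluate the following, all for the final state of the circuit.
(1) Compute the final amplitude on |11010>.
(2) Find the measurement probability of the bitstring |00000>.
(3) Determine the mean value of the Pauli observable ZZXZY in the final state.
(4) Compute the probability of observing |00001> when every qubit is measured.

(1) The final state's coefficient on |11010> equals 0.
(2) A full measurement returns |00000> with probability 1/2 - sqrt(2)/4.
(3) The expectation value of ZZXZY is 0.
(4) Outcome |00001> occurs with probability sqrt(2)/4 + 1/2.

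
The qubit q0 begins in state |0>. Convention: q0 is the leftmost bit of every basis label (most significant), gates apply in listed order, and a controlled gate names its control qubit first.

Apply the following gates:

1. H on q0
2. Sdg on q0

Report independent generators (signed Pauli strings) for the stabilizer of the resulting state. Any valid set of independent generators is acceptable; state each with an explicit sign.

One valid set of independent stabilizer generators is -Y (any independent generating set of the same group is equally correct).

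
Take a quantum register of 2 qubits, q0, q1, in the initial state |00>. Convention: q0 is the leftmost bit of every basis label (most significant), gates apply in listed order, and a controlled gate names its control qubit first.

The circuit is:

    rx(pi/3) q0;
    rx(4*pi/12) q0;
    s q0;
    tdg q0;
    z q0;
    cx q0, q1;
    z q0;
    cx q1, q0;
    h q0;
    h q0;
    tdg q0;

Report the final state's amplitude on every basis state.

The resulting statevector has amplitude 1/2 on |00>, -sqrt(3)*exp(3*I*pi/4)/2 on |01>, 0 on |10>, 0 on |11>. Key observation: gates 9-10 undo each other exactly, leaving only the rest of the circuit to track.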